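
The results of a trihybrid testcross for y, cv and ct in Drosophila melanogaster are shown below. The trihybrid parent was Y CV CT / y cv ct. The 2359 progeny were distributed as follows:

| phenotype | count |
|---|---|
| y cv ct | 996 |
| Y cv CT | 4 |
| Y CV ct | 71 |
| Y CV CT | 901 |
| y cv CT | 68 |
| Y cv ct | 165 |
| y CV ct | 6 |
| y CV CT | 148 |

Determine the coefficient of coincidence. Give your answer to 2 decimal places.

0.49

The two rarest classes, Y cv CT and y CV ct, are the double crossovers. Comparing them with the parentals, only the cv allele has switched, so cv is the middle locus and the order is y – cv – ct.
y–cv: (313 + 10)/2359 = 0.1369; cv–ct: (139 + 10)/2359 = 0.0632.
Expected DCO frequency = 0.1369 × 0.0632 ≈ 0.00865; observed = 10/2359 ≈ 0.00424.
Coefficient of coincidence = 0.00424/0.00865 ≈ 0.49.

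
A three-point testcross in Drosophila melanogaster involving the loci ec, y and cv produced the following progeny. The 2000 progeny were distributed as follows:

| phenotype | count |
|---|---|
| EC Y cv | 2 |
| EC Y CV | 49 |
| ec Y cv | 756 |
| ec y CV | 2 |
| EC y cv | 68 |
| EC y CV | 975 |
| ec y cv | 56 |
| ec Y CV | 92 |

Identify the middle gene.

ec

The two most frequent reciprocal classes, EC y CV and ec Y cv, are the parental types, so the F1 was EC y CV / ec Y cv.
The two rarest classes, ec y CV and EC Y cv, are the double crossovers. Comparing them with the parentals, only the ec allele has switched, so ec is the middle locus and the order is y – ec – cv.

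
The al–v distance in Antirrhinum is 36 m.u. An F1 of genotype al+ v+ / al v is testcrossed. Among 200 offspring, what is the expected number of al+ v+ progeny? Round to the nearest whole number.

A map distance of 36 m.u. corresponds to a recombination frequency of 0.360.
The F1 is al+ v+ / al v, so al+ v+ is a parental gamete class with expected frequency (1 − r)/2 = 0.640/2 = 0.3200.
Expected number = 0.3200 × 200 = 64.00 ≈ 64.

64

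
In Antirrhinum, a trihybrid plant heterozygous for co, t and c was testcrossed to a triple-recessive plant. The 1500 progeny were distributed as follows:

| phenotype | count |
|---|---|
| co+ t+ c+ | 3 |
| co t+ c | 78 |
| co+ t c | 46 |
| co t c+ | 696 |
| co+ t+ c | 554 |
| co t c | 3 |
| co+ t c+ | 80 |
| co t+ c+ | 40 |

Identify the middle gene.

The two most frequent reciprocal classes, co t c+ and co+ t+ c, are the parental types, so the F1 was co t c+ / co+ t+ c.
The two rarest classes, co t c and co+ t+ c+, are the double crossovers. Comparing them with the parentals, only the c allele has switched, so c is the middle locus and the order is t – c – co.

c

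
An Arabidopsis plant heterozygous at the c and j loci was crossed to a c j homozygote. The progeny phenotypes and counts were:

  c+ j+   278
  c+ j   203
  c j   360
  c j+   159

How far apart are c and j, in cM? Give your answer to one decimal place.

36.2 cM

The two most frequent classes, c+ j+ (278) and c j (360), are the parental types, so the F1 was c+ j+ / c j.
The recombinant classes are c+ j and c j+: 203 + 159 = 362.
Recombination frequency = 362/1000 = 0.3620 ≈ 36.2%, i.e. 36.2 cM.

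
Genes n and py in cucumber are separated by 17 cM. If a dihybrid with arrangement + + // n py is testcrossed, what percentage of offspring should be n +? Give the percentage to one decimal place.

8.5%

A map distance of 17 cM corresponds to a recombination frequency of 0.170.
The F1 is + + / n py, so n + is a recombinant gamete class with expected frequency r/2 = 0.170/2 = 0.0850.
That is 0.0850 = 8.5% of the progeny.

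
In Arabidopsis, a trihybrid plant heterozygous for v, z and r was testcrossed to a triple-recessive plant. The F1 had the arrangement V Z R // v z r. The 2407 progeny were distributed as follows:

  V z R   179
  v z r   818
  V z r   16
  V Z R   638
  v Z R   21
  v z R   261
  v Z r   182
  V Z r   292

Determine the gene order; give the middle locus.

v

The two rarest classes, v Z R and V z r, are the double crossovers. Comparing them with the parentals, only the v allele has switched, so v is the middle locus and the order is z – v – r.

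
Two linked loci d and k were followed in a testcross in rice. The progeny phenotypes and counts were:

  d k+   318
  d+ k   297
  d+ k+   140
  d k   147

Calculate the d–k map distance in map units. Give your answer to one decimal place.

The two most frequent classes, d+ k (297) and d k+ (318), are the parental types, so the F1 was d+ k / d k+.
The recombinant classes are d+ k+ and d k: 140 + 147 = 287.
Recombination frequency = 287/902 = 0.3182 ≈ 31.8%, i.e. 31.8 map units.

31.8 map units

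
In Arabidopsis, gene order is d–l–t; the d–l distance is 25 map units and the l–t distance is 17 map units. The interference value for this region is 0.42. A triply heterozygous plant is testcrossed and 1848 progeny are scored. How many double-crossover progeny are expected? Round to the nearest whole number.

46

Map distances give recombination frequencies of 0.250 and 0.170 for the two intervals.
With interference 0.42 (so coincidence = 0.58), expected double-crossover frequency = 0.250 × 0.170 × 0.58 = 0.02465.
Expected number = 0.02465 × 1848 = 45.55 ≈ 46.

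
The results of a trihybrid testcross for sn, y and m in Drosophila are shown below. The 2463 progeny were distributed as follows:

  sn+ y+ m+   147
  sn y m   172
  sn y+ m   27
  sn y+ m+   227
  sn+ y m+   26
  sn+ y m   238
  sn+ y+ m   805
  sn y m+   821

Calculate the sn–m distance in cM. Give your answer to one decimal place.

The two most frequent reciprocal classes, sn+ y+ m and sn y m+, are the parental types, so the F1 was sn+ y+ m / sn y m+.
The two rarest classes, sn y+ m and sn+ y m+, are the double crossovers. Comparing them with the parentals, only the sn allele has switched, so sn is the middle locus and the order is y – sn – m.
Crossovers in the sn–m interval produce the single-crossover classes sn+ y+ m+ and sn y m (147 + 172 = 319) plus the double crossovers (53).
RF(sn–m) = (319 + 53) / 2463 = 372/2463 = 0.1510 → 15.1 cM.

15.1 cM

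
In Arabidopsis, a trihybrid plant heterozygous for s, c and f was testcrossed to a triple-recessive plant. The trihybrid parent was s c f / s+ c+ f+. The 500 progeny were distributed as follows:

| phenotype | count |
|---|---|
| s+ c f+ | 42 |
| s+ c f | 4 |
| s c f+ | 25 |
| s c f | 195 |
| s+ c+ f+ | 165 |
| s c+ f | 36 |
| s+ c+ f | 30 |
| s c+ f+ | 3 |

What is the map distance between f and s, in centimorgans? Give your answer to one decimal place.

12.4 centimorgans

The two rarest classes, s+ c f and s c+ f+, are the double crossovers. Comparing them with the parentals, only the s allele has switched, so s is the middle locus and the order is c – s – f.
Crossovers in the s–f interval produce the single-crossover classes s c f+ and s+ c+ f (25 + 30 = 55) plus the double crossovers (7).
RF(s–f) = (55 + 7) / 500 = 62/500 = 0.1240 → 12.4 centimorgans.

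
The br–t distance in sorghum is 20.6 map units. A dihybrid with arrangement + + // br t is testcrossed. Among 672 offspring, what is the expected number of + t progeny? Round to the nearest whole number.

69

A map distance of 20.6 map units corresponds to a recombination frequency of 0.206.
The F1 is + + / br t, so + t is a recombinant gamete class with expected frequency r/2 = 0.206/2 = 0.1030.
Expected number = 0.1030 × 672 = 69.22 ≈ 69.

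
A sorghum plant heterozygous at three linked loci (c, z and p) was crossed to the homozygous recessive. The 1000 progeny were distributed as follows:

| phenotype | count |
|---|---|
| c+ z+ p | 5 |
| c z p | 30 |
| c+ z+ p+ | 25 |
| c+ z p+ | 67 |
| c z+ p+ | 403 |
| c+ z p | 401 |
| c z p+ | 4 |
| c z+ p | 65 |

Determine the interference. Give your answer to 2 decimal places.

The two most frequent reciprocal classes, c+ z p and c z+ p+, are the parental types, so the F1 was c+ z p / c z+ p+.
The two rarest classes, c+ z+ p and c z p+, are the double crossovers. Comparing them with the parentals, only the z allele has switched, so z is the middle locus and the order is p – z – c.
p–z: (132 + 9)/1000 = 0.1410; z–c: (55 + 9)/1000 = 0.0640.
Expected DCO frequency = 0.1410 × 0.0640 ≈ 0.00902; observed = 9/1000 ≈ 0.00900.
Coefficient of coincidence = 0.00900/0.00902 ≈ 1.00; interference = 1 − 1.00 = 0.00.

0.00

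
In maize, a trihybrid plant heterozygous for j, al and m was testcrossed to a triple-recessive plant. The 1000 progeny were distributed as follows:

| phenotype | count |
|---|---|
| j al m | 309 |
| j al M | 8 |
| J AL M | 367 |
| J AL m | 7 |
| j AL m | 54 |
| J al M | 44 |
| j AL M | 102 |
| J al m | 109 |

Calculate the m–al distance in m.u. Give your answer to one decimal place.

11.3 m.u.

The two most frequent reciprocal classes, J AL M and j al m, are the parental types, so the F1 was J AL M / j al m.
The two rarest classes, J AL m and j al M, are the double crossovers. Comparing them with the parentals, only the m allele has switched, so m is the middle locus and the order is al – m – j.
Crossovers in the al–m interval produce the single-crossover classes J al M and j AL m (44 + 54 = 98) plus the double crossovers (15).
RF(al–m) = (98 + 15) / 1000 = 113/1000 = 0.1130 → 11.3 m.u.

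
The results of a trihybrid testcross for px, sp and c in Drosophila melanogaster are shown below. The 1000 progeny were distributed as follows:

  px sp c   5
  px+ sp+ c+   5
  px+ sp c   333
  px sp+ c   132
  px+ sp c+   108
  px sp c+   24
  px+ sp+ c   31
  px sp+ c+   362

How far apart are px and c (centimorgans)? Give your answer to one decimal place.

The two most frequent reciprocal classes, px+ sp c and px sp+ c+, are the parental types, so the F1 was px+ sp c / px sp+ c+.
The two rarest classes, px sp c and px+ sp+ c+, are the double crossovers. Comparing them with the parentals, only the px allele has switched, so px is the middle locus and the order is c – px – sp.
Crossovers in the c–px interval produce the single-crossover classes px+ sp c+ and px sp+ c (108 + 132 = 240) plus the double crossovers (10).
RF(c–px) = (240 + 10) / 1000 = 250/1000 = 0.2500 → 25.0 centimorgans.

25.0 centimorgans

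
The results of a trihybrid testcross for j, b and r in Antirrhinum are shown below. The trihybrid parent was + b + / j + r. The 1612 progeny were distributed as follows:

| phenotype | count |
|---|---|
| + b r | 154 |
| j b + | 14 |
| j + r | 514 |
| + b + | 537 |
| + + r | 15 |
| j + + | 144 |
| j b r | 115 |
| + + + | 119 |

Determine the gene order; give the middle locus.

The two rarest classes, j b + and + + r, are the double crossovers. Comparing them with the parentals, only the j allele has switched, so j is the middle locus and the order is r – j – b.

j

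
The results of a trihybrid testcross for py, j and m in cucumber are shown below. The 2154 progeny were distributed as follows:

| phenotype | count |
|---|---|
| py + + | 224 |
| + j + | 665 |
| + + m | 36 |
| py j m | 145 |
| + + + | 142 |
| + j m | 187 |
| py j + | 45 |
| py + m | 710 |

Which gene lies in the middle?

The two most frequent reciprocal classes, + j + and py + m, are the parental types, so the F1 was + j + / py + m.
The two rarest classes, py j + and + + m, are the double crossovers. Comparing them with the parentals, only the py allele has switched, so py is the middle locus and the order is m – py – j.

py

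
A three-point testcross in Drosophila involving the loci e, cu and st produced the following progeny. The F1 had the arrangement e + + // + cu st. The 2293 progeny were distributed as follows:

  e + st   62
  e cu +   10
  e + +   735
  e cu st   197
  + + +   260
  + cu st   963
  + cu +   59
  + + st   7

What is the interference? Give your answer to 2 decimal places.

The two rarest classes, e cu + and + + st, are the double crossovers. Comparing them with the parentals, only the cu allele has switched, so cu is the middle locus and the order is st – cu – e.
st–cu: (121 + 17)/2293 = 0.0602; cu–e: (457 + 17)/2293 = 0.2067.
Expected DCO frequency = 0.0602 × 0.2067 ≈ 0.01244; observed = 17/2293 ≈ 0.00741.
Coefficient of coincidence = 0.00741/0.01244 ≈ 0.60; interference = 1 − 0.60 = 0.40.

0.40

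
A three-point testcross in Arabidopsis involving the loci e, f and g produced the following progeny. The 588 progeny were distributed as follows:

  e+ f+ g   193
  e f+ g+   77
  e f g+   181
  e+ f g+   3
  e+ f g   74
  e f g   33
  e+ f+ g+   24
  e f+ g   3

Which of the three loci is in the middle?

e

The two most frequent reciprocal classes, e f g+ and e+ f+ g, are the parental types, so the F1 was e f g+ / e+ f+ g.
The two rarest classes, e+ f g+ and e f+ g, are the double crossovers. Comparing them with the parentals, only the e allele has switched, so e is the middle locus and the order is g – e – f.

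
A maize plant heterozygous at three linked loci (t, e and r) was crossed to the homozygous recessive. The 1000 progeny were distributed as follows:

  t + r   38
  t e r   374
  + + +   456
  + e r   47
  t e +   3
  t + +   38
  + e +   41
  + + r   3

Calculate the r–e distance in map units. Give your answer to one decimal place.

The two most frequent reciprocal classes, t e r and + + +, are the parental types, so the F1 was t e r / + + +.
The two rarest classes, t e + and + + r, are the double crossovers. Comparing them with the parentals, only the r allele has switched, so r is the middle locus and the order is e – r – t.
Crossovers in the e–r interval produce the single-crossover classes t + r and + e + (38 + 41 = 79) plus the double crossovers (6).
RF(e–r) = (79 + 6) / 1000 = 85/1000 = 0.0850 → 8.5 map units.

8.5 map units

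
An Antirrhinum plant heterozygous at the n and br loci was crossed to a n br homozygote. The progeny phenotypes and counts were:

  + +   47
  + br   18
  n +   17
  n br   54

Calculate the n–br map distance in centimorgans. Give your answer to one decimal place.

25.7 centimorgans

The two most frequent classes, + + (47) and n br (54), are the parental types, so the F1 was + + / n br.
The recombinant classes are + br and n +: 18 + 17 = 35.
Recombination frequency = 35/136 = 0.2574 ≈ 25.7%, i.e. 25.7 centimorgans.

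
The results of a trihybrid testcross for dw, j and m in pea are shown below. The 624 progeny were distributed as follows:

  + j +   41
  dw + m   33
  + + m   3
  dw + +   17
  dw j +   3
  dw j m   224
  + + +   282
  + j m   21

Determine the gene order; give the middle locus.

The two most frequent reciprocal classes, + + + and dw j m, are the parental types, so the F1 was + + + / dw j m.
The two rarest classes, + + m and dw j +, are the double crossovers. Comparing them with the parentals, only the m allele has switched, so m is the middle locus and the order is j – m – dw.

m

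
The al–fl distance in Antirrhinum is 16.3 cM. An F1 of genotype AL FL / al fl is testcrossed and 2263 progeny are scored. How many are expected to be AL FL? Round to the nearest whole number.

947

A map distance of 16.3 cM corresponds to a recombination frequency of 0.163.
The F1 is AL FL / al fl, so AL FL is a parental gamete class with expected frequency (1 − r)/2 = 0.837/2 = 0.4185.
Expected number = 0.4185 × 2263 = 947.07 ≈ 947.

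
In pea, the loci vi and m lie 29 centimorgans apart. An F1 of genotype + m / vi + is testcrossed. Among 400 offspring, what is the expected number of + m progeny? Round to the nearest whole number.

142

A map distance of 29 centimorgans corresponds to a recombination frequency of 0.290.
The F1 is + m / vi +, so + m is a parental gamete class with expected frequency (1 − r)/2 = 0.710/2 = 0.3550.
Expected number = 0.3550 × 400 = 142.00 ≈ 142.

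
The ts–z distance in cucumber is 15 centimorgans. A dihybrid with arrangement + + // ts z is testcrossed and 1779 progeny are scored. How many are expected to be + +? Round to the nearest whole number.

A map distance of 15 centimorgans corresponds to a recombination frequency of 0.150.
The F1 is + + / ts z, so + + is a parental gamete class with expected frequency (1 − r)/2 = 0.850/2 = 0.4250.
Expected number = 0.4250 × 1779 = 756.07 ≈ 756.

756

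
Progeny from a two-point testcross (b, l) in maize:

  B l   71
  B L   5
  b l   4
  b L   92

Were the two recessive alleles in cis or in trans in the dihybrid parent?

trans

The two most frequent classes are B l (71) and b L (92); these are the parental (non-recombinant) types.
So the F1 carried B l on one chromosome and b L on the other — the recessive alleles are on opposite chromosomes (trans / repulsion).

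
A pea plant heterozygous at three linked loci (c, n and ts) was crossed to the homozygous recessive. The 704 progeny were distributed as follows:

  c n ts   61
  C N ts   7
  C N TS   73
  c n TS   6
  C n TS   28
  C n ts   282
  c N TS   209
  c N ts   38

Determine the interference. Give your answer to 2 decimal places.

The two most frequent reciprocal classes, C n ts and c N TS, are the parental types, so the F1 was C n ts / c N TS.
The two rarest classes, C N ts and c n TS, are the double crossovers. Comparing them with the parentals, only the n allele has switched, so n is the middle locus and the order is c – n – ts.
c–n: (134 + 13)/704 = 0.2088; n–ts: (66 + 13)/704 = 0.1122.
Expected DCO frequency = 0.2088 × 0.1122 ≈ 0.02343; observed = 13/704 ≈ 0.01847.
Coefficient of coincidence = 0.01847/0.02343 ≈ 0.79; interference = 1 − 0.79 = 0.21.

0.21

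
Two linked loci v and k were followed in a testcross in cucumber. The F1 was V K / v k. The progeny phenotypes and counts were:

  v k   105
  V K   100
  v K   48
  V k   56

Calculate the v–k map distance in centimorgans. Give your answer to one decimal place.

The recombinant classes are V k and v K: 56 + 48 = 104.
Recombination frequency = 104/309 = 0.3366 ≈ 33.7%, i.e. 33.7 centimorgans.

33.7 centimorgans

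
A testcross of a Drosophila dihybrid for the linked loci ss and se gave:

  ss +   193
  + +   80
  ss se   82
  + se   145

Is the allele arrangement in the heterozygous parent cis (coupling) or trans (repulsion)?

The two most frequent classes are + se (145) and ss + (193); these are the parental (non-recombinant) types.
So the F1 carried + se on one chromosome and ss + on the other — the recessive alleles are on opposite chromosomes (trans / repulsion).

trans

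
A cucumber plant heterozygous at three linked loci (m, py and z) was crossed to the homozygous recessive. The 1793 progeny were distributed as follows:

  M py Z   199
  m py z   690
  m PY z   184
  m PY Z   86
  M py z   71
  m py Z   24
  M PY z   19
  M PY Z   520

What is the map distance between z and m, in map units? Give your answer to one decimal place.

11.2 map units

The two most frequent reciprocal classes, M PY Z and m py z, are the parental types, so the F1 was M PY Z / m py z.
The two rarest classes, M PY z and m py Z, are the double crossovers. Comparing them with the parentals, only the z allele has switched, so z is the middle locus and the order is py – z – m.
Crossovers in the z–m interval produce the single-crossover classes m PY Z and M py z (86 + 71 = 157) plus the double crossovers (43).
RF(z–m) = (157 + 43) / 1793 = 200/1793 = 0.1115 → 11.2 map units.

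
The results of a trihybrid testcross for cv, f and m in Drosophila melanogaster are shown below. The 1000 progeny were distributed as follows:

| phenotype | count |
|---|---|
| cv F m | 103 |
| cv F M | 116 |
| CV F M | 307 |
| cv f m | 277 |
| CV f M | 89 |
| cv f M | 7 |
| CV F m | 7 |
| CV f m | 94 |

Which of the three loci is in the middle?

m

The two most frequent reciprocal classes, CV F M and cv f m, are the parental types, so the F1 was CV F M / cv f m.
The two rarest classes, CV F m and cv f M, are the double crossovers. Comparing them with the parentals, only the m allele has switched, so m is the middle locus and the order is f – m – cv.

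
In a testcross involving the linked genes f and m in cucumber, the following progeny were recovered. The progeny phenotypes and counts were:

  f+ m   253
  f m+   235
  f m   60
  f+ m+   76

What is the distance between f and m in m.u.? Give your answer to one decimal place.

The two most frequent classes, f+ m (253) and f m+ (235), are the parental types, so the F1 was f+ m / f m+.
The recombinant classes are f+ m+ and f m: 76 + 60 = 136.
Recombination frequency = 136/624 = 0.2179 ≈ 21.8%, i.e. 21.8 m.u.

21.8 m.u.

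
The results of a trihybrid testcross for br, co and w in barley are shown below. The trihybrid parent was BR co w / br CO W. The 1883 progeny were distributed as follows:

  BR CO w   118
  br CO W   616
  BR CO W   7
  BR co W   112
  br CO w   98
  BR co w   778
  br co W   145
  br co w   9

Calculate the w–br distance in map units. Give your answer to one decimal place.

12.0 map units

The two rarest classes, br co w and BR CO W, are the double crossovers. Comparing them with the parentals, only the br allele has switched, so br is the middle locus and the order is co – br – w.
Crossovers in the br–w interval produce the single-crossover classes BR co W and br CO w (112 + 98 = 210) plus the double crossovers (16).
RF(br–w) = (210 + 16) / 1883 = 226/1883 = 0.1200 → 12.0 map units.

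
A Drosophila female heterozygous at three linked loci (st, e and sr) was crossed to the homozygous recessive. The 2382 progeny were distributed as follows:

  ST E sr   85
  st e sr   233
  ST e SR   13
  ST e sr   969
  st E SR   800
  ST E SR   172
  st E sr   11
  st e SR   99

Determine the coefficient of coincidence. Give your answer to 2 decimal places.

0.64

The two most frequent reciprocal classes, st E SR and ST e sr, are the parental types, so the F1 was st E SR / ST e sr.
The two rarest classes, st E sr and ST e SR, are the double crossovers. Comparing them with the parentals, only the sr allele has switched, so sr is the middle locus and the order is e – sr – st.
e–sr: (184 + 24)/2382 = 0.0873; sr–st: (405 + 24)/2382 = 0.1801.
Expected DCO frequency = 0.0873 × 0.1801 ≈ 0.01572; observed = 24/2382 ≈ 0.01008.
Coefficient of coincidence = 0.01008/0.01572 ≈ 0.64.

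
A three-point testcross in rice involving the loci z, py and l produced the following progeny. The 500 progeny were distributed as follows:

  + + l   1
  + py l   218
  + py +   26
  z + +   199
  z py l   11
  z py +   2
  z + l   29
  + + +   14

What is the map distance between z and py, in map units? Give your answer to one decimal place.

The two most frequent reciprocal classes, z + + and + py l, are the parental types, so the F1 was z + + / + py l.
The two rarest classes, z py + and + + l, are the double crossovers. Comparing them with the parentals, only the py allele has switched, so py is the middle locus and the order is z – py – l.
Crossovers in the z–py interval produce the single-crossover classes + + + and z py l (14 + 11 = 25) plus the double crossovers (3).
RF(z–py) = (25 + 3) / 500 = 28/500 = 0.0560 → 5.6 map units.

5.6 map units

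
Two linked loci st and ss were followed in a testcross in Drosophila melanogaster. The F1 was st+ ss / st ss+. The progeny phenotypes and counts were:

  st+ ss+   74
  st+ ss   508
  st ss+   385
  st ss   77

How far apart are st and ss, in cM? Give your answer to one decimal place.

The recombinant classes are st+ ss+ and st ss: 74 + 77 = 151.
Recombination frequency = 151/1044 = 0.1446 ≈ 14.5%, i.e. 14.5 cM.

14.5 cM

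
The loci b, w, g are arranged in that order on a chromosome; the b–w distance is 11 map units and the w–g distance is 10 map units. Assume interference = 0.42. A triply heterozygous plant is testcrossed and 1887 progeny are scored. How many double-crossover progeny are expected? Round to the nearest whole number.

12

Map distances give recombination frequencies of 0.110 and 0.100 for the two intervals.
With interference 0.42 (so coincidence = 0.58), expected double-crossover frequency = 0.110 × 0.100 × 0.58 = 0.00638.
Expected number = 0.00638 × 1887 = 12.04 ≈ 12.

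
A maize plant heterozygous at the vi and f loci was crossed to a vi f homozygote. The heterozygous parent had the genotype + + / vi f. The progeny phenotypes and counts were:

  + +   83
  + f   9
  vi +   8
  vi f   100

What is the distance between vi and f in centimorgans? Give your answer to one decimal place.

The recombinant classes are + f and vi +: 9 + 8 = 17.
Recombination frequency = 17/200 = 0.0850 ≈ 8.5%, i.e. 8.5 centimorgans.

8.5 centimorgans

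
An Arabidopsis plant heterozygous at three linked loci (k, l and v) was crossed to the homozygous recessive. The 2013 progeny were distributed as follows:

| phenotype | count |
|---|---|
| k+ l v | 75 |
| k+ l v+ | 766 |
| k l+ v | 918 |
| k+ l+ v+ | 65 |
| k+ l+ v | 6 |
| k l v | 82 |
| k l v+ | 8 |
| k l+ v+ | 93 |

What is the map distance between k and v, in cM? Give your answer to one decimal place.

The two most frequent reciprocal classes, k+ l v+ and k l+ v, are the parental types, so the F1 was k+ l v+ / k l+ v.
The two rarest classes, k l v+ and k+ l+ v, are the double crossovers. Comparing them with the parentals, only the k allele has switched, so k is the middle locus and the order is l – k – v.
Crossovers in the k–v interval produce the single-crossover classes k+ l v and k l+ v+ (75 + 93 = 168) plus the double crossovers (14).
RF(k–v) = (168 + 14) / 2013 = 182/2013 = 0.0904 → 9.0 cM.

9.0 cM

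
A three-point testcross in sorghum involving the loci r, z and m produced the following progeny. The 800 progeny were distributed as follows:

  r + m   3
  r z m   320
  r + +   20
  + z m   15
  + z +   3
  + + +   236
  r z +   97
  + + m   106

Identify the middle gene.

z

The two most frequent reciprocal classes, + + + and r z m, are the parental types, so the F1 was + + + / r z m.
The two rarest classes, + z + and r + m, are the double crossovers. Comparing them with the parentals, only the z allele has switched, so z is the middle locus and the order is r – z – m.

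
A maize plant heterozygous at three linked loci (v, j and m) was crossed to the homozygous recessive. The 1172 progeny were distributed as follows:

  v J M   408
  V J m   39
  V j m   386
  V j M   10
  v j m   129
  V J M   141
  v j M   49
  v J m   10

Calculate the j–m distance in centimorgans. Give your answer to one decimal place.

The two most frequent reciprocal classes, V j m and v J M, are the parental types, so the F1 was V j m / v J M.
The two rarest classes, V j M and v J m, are the double crossovers. Comparing them with the parentals, only the m allele has switched, so m is the middle locus and the order is j – m – v.
Crossovers in the j–m interval produce the single-crossover classes V J m and v j M (39 + 49 = 88) plus the double crossovers (20).
RF(j–m) = (88 + 20) / 1172 = 108/1172 = 0.0922 → 9.2 centimorgans.

9.2 centimorgans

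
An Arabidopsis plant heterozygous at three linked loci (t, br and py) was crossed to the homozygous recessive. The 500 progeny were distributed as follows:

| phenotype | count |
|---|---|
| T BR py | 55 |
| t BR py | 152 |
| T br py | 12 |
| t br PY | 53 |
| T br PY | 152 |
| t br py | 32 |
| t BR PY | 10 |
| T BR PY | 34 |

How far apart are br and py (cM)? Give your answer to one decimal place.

The two most frequent reciprocal classes, t BR py and T br PY, are the parental types, so the F1 was t BR py / T br PY.
The two rarest classes, t BR PY and T br py, are the double crossovers. Comparing them with the parentals, only the py allele has switched, so py is the middle locus and the order is t – py – br.
Crossovers in the py–br interval produce the single-crossover classes t br py and T BR PY (32 + 34 = 66) plus the double crossovers (22).
RF(py–br) = (66 + 22) / 500 = 88/500 = 0.1760 → 17.6 cM.

17.6 cM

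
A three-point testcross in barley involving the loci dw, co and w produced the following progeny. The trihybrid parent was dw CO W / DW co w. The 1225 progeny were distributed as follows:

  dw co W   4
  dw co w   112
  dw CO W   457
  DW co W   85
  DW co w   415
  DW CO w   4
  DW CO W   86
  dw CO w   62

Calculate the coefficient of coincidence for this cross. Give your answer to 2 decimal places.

The two rarest classes, dw co W and DW CO w, are the double crossovers. Comparing them with the parentals, only the co allele has switched, so co is the middle locus and the order is dw – co – w.
dw–co: (198 + 8)/1225 = 0.1682; co–w: (147 + 8)/1225 = 0.1265.
Expected DCO frequency = 0.1682 × 0.1265 ≈ 0.02128; observed = 8/1225 ≈ 0.00653.
Coefficient of coincidence = 0.00653/0.02128 ≈ 0.31.

0.31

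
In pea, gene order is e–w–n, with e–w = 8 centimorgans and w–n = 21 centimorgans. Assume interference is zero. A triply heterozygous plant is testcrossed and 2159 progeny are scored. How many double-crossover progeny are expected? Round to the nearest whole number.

36

Map distances give recombination frequencies of 0.080 and 0.210 for the two intervals.
With no interference, expected double-crossover frequency = 0.080 × 0.210 = 0.01680.
Expected number = 0.01680 × 2159 = 36.27 ≈ 36.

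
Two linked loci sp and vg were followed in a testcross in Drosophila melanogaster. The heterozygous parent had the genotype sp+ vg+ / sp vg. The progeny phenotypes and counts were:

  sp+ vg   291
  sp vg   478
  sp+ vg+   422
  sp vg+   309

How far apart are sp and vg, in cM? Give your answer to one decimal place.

40.0 cM

The recombinant classes are sp+ vg and sp vg+: 291 + 309 = 600.
Recombination frequency = 600/1500 = 0.4000 ≈ 40.0%, i.e. 40.0 cM.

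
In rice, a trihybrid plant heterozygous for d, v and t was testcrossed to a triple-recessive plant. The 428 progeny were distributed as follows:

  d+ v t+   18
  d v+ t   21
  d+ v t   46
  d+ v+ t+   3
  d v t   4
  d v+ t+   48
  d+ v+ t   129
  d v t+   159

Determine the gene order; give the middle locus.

The two most frequent reciprocal classes, d+ v+ t and d v t+, are the parental types, so the F1 was d+ v+ t / d v t+.
The two rarest classes, d+ v+ t+ and d v t, are the double crossovers. Comparing them with the parentals, only the t allele has switched, so t is the middle locus and the order is v – t – d.

t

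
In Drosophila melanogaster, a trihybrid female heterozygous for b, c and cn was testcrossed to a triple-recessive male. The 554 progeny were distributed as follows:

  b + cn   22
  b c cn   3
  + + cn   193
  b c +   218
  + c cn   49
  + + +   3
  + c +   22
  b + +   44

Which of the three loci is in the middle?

The two most frequent reciprocal classes, b c + and + + cn, are the parental types, so the F1 was b c + / + + cn.
The two rarest classes, b c cn and + + +, are the double crossovers. Comparing them with the parentals, only the cn allele has switched, so cn is the middle locus and the order is c – cn – b.

cn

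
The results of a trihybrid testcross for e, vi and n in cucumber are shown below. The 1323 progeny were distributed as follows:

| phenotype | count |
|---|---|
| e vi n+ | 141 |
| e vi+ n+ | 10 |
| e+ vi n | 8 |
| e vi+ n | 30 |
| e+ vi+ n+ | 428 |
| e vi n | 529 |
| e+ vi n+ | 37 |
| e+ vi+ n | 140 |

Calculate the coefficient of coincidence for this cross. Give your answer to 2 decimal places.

The two most frequent reciprocal classes, e+ vi+ n+ and e vi n, are the parental types, so the F1 was e+ vi+ n+ / e vi n.
The two rarest classes, e vi+ n+ and e+ vi n, are the double crossovers. Comparing them with the parentals, only the e allele has switched, so e is the middle locus and the order is vi – e – n.
vi–e: (67 + 18)/1323 = 0.0642; e–n: (281 + 18)/1323 = 0.2260.
Expected DCO frequency = 0.0642 × 0.2260 ≈ 0.01451; observed = 18/1323 ≈ 0.01361.
Coefficient of coincidence = 0.01361/0.01451 ≈ 0.94.

0.94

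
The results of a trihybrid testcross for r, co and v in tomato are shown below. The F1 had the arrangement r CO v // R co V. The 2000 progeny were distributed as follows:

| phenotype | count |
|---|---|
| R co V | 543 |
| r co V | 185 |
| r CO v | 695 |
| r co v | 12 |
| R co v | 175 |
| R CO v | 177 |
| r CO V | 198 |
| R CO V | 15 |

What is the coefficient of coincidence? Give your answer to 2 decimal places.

The two rarest classes, r co v and R CO V, are the double crossovers. Comparing them with the parentals, only the co allele has switched, so co is the middle locus and the order is r – co – v.
r–co: (362 + 27)/2000 = 0.1945; co–v: (373 + 27)/2000 = 0.2000.
Expected DCO frequency = 0.1945 × 0.2000 ≈ 0.03890; observed = 27/2000 ≈ 0.01350.
Coefficient of coincidence = 0.01350/0.03890 ≈ 0.35.

0.35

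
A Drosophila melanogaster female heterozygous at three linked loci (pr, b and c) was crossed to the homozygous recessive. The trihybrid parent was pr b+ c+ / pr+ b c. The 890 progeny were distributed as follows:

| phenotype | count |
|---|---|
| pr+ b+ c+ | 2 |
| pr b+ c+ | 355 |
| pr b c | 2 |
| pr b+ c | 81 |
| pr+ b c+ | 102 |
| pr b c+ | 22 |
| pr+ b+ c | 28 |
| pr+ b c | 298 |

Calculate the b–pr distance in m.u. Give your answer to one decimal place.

6.1 m.u.

The two rarest classes, pr+ b+ c+ and pr b c, are the double crossovers. Comparing them with the parentals, only the pr allele has switched, so pr is the middle locus and the order is b – pr – c.
Crossovers in the b–pr interval produce the single-crossover classes pr b c+ and pr+ b+ c (22 + 28 = 50) plus the double crossovers (4).
RF(b–pr) = (50 + 4) / 890 = 54/890 = 0.0607 → 6.1 m.u.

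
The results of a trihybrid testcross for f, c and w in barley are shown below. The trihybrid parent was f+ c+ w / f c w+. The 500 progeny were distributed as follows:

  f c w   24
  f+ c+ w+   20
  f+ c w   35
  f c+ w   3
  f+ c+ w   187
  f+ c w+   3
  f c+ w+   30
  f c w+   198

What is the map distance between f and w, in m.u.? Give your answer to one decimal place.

10.0 m.u.

The two rarest classes, f c+ w and f+ c w+, are the double crossovers. Comparing them with the parentals, only the f allele has switched, so f is the middle locus and the order is w – f – c.
Crossovers in the w–f interval produce the single-crossover classes f+ c+ w+ and f c w (20 + 24 = 44) plus the double crossovers (6).
RF(w–f) = (44 + 6) / 500 = 50/500 = 0.1000 → 10.0 m.u.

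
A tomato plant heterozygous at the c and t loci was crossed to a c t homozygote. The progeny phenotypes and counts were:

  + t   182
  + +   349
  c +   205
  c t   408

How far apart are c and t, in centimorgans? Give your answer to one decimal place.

33.8 centimorgans

The two most frequent classes, + + (349) and c t (408), are the parental types, so the F1 was + + / c t.
The recombinant classes are + t and c +: 182 + 205 = 387.
Recombination frequency = 387/1144 = 0.3383 ≈ 33.8%, i.e. 33.8 centimorgans.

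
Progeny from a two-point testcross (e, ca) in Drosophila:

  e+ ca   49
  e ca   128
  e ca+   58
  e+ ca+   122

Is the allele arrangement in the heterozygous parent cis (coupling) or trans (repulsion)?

The two most frequent classes are e+ ca+ (122) and e ca (128); these are the parental (non-recombinant) types.
So the F1 carried e+ ca+ on one chromosome and e ca on the other — the recessive alleles are on the same chromosome (cis / coupling).

cis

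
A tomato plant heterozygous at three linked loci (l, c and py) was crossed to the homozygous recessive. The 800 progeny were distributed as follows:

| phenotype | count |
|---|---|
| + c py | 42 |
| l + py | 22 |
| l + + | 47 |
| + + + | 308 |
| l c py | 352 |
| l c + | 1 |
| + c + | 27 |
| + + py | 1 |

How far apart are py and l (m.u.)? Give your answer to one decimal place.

11.4 m.u.

The two most frequent reciprocal classes, l c py and + + +, are the parental types, so the F1 was l c py / + + +.
The two rarest classes, l c + and + + py, are the double crossovers. Comparing them with the parentals, only the py allele has switched, so py is the middle locus and the order is l – py – c.
Crossovers in the l–py interval produce the single-crossover classes + c py and l + + (42 + 47 = 89) plus the double crossovers (2).
RF(l–py) = (89 + 2) / 800 = 91/800 = 0.1138 → 11.4 m.u.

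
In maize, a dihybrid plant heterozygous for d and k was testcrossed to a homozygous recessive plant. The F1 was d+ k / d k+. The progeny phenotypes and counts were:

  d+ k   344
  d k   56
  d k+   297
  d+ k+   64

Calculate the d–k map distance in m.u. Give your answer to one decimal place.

The recombinant classes are d+ k+ and d k: 64 + 56 = 120.
Recombination frequency = 120/761 = 0.1577 ≈ 15.8%, i.e. 15.8 m.u.

15.8 m.u.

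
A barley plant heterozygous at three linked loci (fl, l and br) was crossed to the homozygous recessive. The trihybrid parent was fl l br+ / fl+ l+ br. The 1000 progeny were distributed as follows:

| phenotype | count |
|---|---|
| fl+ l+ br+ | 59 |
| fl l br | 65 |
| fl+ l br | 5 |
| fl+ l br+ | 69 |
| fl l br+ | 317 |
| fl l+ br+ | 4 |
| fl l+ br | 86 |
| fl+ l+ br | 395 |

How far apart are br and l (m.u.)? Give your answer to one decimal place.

The two rarest classes, fl l+ br+ and fl+ l br, are the double crossovers. Comparing them with the parentals, only the l allele has switched, so l is the middle locus and the order is fl – l – br.
Crossovers in the l–br interval produce the single-crossover classes fl l br and fl+ l+ br+ (65 + 59 = 124) plus the double crossovers (9).
RF(l–br) = (124 + 9) / 1000 = 133/1000 = 0.1330 → 13.3 m.u.

13.3 m.u.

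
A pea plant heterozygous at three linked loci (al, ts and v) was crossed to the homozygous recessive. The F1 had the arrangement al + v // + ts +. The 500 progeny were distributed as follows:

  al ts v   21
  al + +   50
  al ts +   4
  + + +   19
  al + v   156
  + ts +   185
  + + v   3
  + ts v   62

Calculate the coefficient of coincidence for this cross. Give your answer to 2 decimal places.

The two rarest classes, + + v and al ts +, are the double crossovers. Comparing them with the parentals, only the al allele has switched, so al is the middle locus and the order is ts – al – v.
ts–al: (40 + 7)/500 = 0.0940; al–v: (112 + 7)/500 = 0.2380.
Expected DCO frequency = 0.0940 × 0.2380 ≈ 0.02237; observed = 7/500 ≈ 0.01400.
Coefficient of coincidence = 0.01400/0.02237 ≈ 0.63.

0.63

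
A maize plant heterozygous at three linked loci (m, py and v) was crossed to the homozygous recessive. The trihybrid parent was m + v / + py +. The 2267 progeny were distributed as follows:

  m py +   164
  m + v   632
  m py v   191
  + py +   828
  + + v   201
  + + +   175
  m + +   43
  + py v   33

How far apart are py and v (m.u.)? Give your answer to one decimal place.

The two rarest classes, m + + and + py v, are the double crossovers. Comparing them with the parentals, only the v allele has switched, so v is the middle locus and the order is py – v – m.
Crossovers in the py–v interval produce the single-crossover classes m py v and + + + (191 + 175 = 366) plus the double crossovers (76).
RF(py–v) = (366 + 76) / 2267 = 442/2267 = 0.1950 → 19.5 m.u.

19.5 m.u.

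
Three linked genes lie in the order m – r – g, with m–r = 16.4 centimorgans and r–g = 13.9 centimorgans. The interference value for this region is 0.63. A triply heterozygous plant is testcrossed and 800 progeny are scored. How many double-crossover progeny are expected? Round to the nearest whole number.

Map distances give recombination frequencies of 0.164 and 0.139 for the two intervals.
With interference 0.63 (so coincidence = 0.37), expected double-crossover frequency = 0.164 × 0.139 × 0.37 = 0.00843.
Expected number = 0.00843 × 800 = 6.75 ≈ 7.

7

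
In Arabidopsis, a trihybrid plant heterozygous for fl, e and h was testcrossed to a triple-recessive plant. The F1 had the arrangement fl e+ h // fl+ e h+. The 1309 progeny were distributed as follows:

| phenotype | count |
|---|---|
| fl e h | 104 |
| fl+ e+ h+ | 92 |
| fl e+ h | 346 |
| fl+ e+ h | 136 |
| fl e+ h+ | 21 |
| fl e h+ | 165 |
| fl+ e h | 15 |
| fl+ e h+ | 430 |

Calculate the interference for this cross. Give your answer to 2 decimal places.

The two rarest classes, fl e+ h+ and fl+ e h, are the double crossovers. Comparing them with the parentals, only the h allele has switched, so h is the middle locus and the order is e – h – fl.
e–h: (196 + 36)/1309 = 0.1772; h–fl: (301 + 36)/1309 = 0.2574.
Expected DCO frequency = 0.1772 × 0.2574 ≈ 0.04561; observed = 36/1309 ≈ 0.02750.
Coefficient of coincidence = 0.02750/0.04561 ≈ 0.60; interference = 1 − 0.60 = 0.40.

0.40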